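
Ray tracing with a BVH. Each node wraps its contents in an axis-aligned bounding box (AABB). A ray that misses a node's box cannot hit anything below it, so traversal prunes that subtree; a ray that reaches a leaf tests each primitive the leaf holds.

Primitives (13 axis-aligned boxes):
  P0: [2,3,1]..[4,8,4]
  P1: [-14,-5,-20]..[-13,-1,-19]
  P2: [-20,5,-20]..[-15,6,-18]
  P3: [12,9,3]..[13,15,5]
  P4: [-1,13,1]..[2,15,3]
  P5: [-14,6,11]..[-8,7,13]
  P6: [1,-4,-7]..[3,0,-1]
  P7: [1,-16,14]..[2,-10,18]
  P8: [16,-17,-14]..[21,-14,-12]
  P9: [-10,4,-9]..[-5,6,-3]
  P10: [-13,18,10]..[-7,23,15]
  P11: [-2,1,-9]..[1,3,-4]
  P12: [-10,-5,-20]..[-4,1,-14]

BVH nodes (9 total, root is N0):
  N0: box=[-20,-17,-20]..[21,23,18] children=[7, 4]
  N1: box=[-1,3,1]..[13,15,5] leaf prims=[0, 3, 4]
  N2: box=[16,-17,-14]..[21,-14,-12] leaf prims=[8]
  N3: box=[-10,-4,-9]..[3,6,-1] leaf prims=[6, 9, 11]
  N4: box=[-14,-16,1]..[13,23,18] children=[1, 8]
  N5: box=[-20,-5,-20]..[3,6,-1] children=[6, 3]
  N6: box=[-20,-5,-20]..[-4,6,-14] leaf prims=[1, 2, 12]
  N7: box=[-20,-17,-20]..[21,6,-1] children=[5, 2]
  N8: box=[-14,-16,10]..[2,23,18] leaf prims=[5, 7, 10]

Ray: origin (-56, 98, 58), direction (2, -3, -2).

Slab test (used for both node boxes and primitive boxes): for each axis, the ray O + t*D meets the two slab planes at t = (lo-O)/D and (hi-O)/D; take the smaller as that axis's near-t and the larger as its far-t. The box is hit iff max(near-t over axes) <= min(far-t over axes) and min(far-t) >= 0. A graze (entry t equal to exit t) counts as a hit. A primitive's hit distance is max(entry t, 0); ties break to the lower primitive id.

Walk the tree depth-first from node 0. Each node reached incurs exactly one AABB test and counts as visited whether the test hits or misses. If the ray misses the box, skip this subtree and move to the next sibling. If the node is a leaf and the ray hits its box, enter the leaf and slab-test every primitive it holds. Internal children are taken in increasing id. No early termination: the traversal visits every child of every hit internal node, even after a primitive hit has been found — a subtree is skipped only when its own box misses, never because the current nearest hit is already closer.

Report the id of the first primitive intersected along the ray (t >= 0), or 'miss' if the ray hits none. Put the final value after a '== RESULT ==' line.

Walk:
N0 x:[18,77/2] y:[25,115/3] z:[20,39] -> hit [25,115/3], descend [4, 7]
  N4 x:[21,69/2] y:[25,38] z:[20,57/2] -> hit [25,57/2], descend [1, 8]
    N1 x:[55/2,69/2] y:[83/3,95/3] z:[53/2,57/2] -> hit [83/3,57/2] leaf, test {P0(miss), P3(miss), P4@t=83/3}
    N8 x:[21,29] y:[25,38] z:[20,24] -> miss, prune
  N7 x:[18,77/2] y:[92/3,115/3] z:[59/2,39] -> hit [92/3,115/3], descend [2, 5]
    N2 x:[36,77/2] y:[112/3,115/3] z:[35,36] -> miss, prune
    N5 x:[18,59/2] y:[92/3,103/3] z:[59/2,39] -> miss, prune

Visited [0, 4, 1, 8, 7, 2, 5]. Tests: 7 box, 1 leaf. Nearest: P4.

== RESULT ==
4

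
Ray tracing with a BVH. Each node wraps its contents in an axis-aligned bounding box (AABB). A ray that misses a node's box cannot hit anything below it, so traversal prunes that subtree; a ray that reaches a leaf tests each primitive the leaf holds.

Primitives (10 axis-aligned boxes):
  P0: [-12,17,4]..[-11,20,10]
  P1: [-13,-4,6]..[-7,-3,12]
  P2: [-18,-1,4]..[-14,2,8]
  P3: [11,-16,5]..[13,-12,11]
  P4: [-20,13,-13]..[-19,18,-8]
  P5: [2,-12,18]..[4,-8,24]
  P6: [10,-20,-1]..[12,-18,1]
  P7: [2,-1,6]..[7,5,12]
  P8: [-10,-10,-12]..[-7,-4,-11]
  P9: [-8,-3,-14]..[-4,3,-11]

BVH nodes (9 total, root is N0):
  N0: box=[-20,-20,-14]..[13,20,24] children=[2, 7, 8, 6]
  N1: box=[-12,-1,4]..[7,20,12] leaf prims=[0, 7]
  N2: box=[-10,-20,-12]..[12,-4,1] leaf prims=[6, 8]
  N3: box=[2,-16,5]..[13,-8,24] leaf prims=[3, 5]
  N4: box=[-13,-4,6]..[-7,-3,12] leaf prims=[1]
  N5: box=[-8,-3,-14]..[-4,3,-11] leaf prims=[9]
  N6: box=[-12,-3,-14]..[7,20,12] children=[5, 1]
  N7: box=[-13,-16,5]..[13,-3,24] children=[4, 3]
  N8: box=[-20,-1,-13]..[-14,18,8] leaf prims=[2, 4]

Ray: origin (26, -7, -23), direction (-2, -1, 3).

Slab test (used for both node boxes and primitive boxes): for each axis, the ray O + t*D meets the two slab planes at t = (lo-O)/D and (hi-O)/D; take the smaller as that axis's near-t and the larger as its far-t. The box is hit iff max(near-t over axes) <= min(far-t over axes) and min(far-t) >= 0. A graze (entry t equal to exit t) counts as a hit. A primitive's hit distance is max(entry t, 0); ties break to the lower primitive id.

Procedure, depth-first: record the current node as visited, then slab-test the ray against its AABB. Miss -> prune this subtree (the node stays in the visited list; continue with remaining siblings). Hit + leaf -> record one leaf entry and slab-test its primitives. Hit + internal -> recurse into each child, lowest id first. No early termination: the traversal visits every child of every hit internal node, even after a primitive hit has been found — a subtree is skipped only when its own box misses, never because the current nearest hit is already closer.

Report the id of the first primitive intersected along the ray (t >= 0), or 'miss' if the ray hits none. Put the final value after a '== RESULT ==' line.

Walk:
N0 x:[13/2,23] y:[-27,13] z:[3,47/3] -> hit [13/2,13], descend [2, 6, 7, 8]
  N2 x:[7,18] y:[-3,13] z:[11/3,8] -> hit [7,8] leaf, test {P6(miss), P8(miss)}
  N6 x:[19/2,19] y:[-27,-4] z:[3,35/3] -> miss, prune
  N7 x:[13/2,39/2] y:[-4,9] z:[28/3,47/3] -> miss, prune
  N8 x:[20,23] y:[-25,-6] z:[10/3,31/3] -> miss, prune

order=[0, 2, 6, 7, 8]  |boxes|=5  |leaves|=1  hit=miss

== RESULT ==
miss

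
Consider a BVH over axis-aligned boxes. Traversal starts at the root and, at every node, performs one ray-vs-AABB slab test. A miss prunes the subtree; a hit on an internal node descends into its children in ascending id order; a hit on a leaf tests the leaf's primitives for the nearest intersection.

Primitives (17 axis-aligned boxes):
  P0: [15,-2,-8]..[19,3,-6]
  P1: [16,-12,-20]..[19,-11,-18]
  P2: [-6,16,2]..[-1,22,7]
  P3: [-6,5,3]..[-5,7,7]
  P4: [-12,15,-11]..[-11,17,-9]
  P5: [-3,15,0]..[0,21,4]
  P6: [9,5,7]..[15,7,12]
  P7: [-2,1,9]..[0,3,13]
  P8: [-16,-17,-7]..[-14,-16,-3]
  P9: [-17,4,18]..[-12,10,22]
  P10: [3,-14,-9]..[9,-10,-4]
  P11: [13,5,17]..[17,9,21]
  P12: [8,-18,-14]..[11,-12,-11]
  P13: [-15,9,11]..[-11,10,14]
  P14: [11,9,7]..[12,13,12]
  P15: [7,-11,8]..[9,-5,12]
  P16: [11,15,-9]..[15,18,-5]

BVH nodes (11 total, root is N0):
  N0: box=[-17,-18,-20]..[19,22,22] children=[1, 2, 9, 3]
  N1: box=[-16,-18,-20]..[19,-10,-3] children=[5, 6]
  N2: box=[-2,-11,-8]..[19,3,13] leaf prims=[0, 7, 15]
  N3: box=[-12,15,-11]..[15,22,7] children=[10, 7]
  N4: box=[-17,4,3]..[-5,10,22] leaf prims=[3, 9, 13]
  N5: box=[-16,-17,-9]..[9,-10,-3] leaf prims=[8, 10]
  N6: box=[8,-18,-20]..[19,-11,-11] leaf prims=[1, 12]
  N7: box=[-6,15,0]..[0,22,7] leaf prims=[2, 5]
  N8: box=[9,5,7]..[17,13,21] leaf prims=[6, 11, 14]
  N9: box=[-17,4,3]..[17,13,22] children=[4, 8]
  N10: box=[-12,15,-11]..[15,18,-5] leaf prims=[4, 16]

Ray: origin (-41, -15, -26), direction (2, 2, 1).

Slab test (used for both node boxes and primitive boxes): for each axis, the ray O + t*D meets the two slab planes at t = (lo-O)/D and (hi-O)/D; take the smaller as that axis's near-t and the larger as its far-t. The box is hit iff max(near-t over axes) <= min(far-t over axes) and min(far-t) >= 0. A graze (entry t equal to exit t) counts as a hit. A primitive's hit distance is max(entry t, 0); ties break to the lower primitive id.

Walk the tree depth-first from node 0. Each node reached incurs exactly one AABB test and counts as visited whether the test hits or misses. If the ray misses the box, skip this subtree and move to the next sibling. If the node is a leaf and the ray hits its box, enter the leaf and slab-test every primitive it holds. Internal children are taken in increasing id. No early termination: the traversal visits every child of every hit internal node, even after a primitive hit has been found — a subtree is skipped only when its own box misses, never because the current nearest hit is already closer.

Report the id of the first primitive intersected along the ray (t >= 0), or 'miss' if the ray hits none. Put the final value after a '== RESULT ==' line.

Walk:
N0 x:[12,30] y:[-3/2,37/2] z:[6,48] -> hit [12,37/2], descend [1, 2, 3, 9]
  N1 x:[25/2,30] y:[-3/2,5/2] z:[6,23] -> miss, prune
  N2 x:[39/2,30] y:[2,9] z:[18,39] -> miss, prune
  N3 x:[29/2,28] y:[15,37/2] z:[15,33] -> hit [15,37/2], descend [7, 10]
    N7 x:[35/2,41/2] y:[15,37/2] z:[26,33] -> miss, prune
    N10 x:[29/2,28] y:[15,33/2] z:[15,21] -> hit [15,33/2] leaf, test {P4@t=15, P16(miss)}
  N9 x:[12,29] y:[19/2,14] z:[29,48] -> miss, prune

7 AABB tests over nodes [0, 1, 2, 3, 7, 10, 9]; 1 leaf entered; closest P4.

== RESULT ==
4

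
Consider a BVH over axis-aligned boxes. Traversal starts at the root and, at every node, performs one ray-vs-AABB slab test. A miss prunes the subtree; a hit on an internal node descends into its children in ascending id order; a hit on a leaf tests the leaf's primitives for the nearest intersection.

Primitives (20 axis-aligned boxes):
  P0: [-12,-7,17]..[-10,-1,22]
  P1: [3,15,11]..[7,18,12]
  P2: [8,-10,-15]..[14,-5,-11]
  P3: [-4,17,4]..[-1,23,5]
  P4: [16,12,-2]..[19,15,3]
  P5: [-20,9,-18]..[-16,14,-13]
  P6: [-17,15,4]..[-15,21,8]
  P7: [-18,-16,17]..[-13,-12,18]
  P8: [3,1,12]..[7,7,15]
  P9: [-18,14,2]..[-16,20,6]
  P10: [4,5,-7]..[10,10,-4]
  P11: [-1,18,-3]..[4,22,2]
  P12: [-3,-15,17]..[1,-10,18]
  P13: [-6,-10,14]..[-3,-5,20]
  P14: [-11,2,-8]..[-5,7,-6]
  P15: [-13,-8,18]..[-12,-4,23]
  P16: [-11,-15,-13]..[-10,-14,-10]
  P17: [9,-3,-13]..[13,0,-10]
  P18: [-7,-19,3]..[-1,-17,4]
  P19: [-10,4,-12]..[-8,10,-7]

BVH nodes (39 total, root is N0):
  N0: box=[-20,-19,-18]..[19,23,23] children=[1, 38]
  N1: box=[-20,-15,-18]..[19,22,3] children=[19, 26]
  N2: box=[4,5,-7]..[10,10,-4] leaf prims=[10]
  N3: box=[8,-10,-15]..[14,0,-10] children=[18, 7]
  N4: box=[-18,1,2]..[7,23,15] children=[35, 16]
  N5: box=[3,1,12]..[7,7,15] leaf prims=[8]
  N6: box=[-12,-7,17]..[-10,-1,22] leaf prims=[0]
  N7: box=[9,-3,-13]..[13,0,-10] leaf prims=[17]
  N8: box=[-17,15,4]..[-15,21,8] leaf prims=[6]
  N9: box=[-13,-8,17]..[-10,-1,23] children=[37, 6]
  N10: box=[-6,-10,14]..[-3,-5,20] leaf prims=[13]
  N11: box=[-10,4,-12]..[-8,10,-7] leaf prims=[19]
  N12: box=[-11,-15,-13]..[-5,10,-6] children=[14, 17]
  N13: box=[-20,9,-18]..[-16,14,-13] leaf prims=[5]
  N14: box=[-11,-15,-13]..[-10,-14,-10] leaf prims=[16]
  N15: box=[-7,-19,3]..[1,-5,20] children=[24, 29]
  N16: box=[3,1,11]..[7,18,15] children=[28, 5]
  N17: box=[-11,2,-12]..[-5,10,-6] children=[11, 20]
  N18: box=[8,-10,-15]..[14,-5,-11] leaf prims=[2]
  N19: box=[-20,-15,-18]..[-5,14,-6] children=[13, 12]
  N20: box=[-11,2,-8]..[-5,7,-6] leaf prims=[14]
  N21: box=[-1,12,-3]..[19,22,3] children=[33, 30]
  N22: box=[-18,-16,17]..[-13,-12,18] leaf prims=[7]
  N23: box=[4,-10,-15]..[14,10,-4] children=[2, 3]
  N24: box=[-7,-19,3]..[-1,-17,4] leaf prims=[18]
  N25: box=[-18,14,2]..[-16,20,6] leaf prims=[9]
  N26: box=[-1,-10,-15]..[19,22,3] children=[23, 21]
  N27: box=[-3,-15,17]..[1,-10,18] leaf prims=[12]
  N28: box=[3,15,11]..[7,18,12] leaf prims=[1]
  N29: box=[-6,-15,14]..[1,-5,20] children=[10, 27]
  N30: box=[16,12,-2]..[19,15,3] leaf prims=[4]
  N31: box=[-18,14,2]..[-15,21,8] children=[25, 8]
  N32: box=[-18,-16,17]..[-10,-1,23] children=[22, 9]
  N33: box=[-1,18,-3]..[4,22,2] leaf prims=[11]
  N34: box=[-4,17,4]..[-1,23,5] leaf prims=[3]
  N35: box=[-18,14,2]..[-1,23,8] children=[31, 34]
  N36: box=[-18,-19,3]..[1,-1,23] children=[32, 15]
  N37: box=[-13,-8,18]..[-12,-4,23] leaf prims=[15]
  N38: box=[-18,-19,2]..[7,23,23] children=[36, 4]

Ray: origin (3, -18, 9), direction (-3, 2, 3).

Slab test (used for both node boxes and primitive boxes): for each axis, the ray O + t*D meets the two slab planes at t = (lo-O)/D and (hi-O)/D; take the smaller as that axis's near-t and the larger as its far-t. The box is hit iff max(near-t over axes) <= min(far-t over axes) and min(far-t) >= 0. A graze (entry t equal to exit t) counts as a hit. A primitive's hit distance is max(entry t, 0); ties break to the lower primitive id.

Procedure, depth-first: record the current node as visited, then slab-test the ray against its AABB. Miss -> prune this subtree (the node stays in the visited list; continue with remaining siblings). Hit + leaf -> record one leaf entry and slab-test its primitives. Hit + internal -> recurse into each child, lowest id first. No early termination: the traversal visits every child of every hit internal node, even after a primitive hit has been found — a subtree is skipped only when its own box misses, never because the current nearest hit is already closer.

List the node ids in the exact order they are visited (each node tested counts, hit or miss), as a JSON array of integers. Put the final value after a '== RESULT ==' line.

Trace the traversal:
N0 x:[-16/3,23/3] y:[-1/2,41/2] z:[-9,14/3] -> hit [-1/2,14/3], descend [1, 38]
  N1 x:[-16/3,23/3] y:[3/2,20] z:[-9,-2] -> miss, prune
  N38 x:[-4/3,7] y:[-1/2,41/2] z:[-7/3,14/3] -> hit [-1/2,14/3], descend [4, 36]
    N4 x:[-4/3,7] y:[19/2,41/2] z:[-7/3,2] -> miss, prune
    N36 x:[2/3,7] y:[-1/2,17/2] z:[-2,14/3] -> hit [2/3,14/3], descend [15, 32]
      N15 x:[2/3,10/3] y:[-1/2,13/2] z:[-2,11/3] -> hit [2/3,10/3], descend [24, 29]
        N24 x:[4/3,10/3] y:[-1/2,1/2] z:[-2,-5/3] -> miss, prune
        N29 x:[2/3,3] y:[3/2,13/2] z:[5/3,11/3] -> hit [5/3,3], descend [10, 27]
          N10 x:[2,3] y:[4,13/2] z:[5/3,11/3] -> miss, prune
          N27 x:[2/3,2] y:[3/2,4] z:[8/3,3] -> miss, prune
      N32 x:[13/3,7] y:[1,17/2] z:[8/3,14/3] -> hit [13/3,14/3], descend [9, 22]
        N9 x:[13/3,16/3] y:[5,17/2] z:[8/3,14/3] -> miss, prune
        N22 x:[16/3,7] y:[1,3] z:[8/3,3] -> miss, prune

Summary -> nodes [0, 1, 38, 4, 36, 15, 24, 29, 10, 27, 32, 9, 22]; box-tests=13; leaf-entries=0; first=miss

== RESULT ==
[0, 1, 38, 4, 36, 15, 24, 29, 10, 27, 32, 9, 22]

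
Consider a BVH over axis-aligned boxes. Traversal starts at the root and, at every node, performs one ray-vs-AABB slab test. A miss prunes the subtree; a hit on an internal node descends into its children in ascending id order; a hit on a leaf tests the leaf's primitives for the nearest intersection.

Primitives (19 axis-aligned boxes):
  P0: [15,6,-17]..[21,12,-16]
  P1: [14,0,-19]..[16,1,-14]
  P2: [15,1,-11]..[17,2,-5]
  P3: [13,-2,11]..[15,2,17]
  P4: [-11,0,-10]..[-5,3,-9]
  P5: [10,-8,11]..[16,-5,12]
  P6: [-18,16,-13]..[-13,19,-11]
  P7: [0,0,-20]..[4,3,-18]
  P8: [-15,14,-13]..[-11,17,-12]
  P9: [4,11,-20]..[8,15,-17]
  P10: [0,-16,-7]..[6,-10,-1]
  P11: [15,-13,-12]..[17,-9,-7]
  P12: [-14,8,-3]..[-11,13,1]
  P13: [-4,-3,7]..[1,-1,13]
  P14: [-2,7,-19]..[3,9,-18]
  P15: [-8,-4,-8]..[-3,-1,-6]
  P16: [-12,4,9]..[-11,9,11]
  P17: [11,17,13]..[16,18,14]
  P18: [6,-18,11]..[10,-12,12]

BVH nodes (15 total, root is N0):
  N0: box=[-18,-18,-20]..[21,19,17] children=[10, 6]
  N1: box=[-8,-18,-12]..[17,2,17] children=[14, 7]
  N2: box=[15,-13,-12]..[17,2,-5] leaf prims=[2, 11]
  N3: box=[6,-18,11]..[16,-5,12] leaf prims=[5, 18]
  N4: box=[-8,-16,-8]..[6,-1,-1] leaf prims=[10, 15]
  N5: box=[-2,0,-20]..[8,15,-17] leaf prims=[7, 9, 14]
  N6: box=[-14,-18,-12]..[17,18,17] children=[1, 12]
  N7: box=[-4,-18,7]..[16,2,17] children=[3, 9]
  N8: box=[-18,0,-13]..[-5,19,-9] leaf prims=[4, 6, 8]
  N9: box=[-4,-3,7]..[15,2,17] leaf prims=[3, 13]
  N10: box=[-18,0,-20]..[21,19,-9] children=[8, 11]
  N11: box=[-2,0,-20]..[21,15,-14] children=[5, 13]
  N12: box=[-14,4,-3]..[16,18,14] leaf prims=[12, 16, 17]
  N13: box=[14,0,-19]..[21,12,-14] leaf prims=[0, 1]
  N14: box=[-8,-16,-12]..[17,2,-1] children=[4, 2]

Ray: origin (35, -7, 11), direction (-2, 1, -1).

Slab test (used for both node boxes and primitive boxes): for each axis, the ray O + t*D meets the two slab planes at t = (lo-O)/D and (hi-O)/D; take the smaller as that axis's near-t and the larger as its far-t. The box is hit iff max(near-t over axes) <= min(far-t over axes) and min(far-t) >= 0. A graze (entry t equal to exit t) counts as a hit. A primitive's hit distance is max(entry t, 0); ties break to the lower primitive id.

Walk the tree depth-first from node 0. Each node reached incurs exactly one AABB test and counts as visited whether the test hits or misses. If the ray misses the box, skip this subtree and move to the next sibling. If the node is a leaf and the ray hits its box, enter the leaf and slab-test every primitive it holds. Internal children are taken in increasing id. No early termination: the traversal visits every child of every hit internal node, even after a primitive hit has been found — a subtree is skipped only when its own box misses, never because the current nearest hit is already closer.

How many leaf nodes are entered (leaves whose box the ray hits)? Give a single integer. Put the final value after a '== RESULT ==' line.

Walk:
N0 x:[7,53/2] y:[-11,26] z:[-6,31] -> hit [7,26], descend [6, 10]
  N6 x:[9,49/2] y:[-11,25] z:[-6,23] -> hit [9,23], descend [1, 12]
    N1 x:[9,43/2] y:[-11,9] z:[-6,23] -> hit [9,9], descend [7, 14]
      N7 x:[19/2,39/2] y:[-11,9] z:[-6,4] -> miss, prune
      N14 x:[9,43/2] y:[-9,9] z:[12,23] -> miss, prune
    N12 x:[19/2,49/2] y:[11,25] z:[-3,14] -> hit [11,14] leaf, test {P12(miss), P16(miss), P17(miss)}
  N10 x:[7,53/2] y:[7,26] z:[20,31] -> hit [20,26], descend [8, 11]
    N8 x:[20,53/2] y:[7,26] z:[20,24] -> hit [20,24] leaf, test {P4(miss), P6@t=24, P8@t=23}
    N11 x:[7,37/2] y:[7,22] z:[25,31] -> miss, prune

Summary -> nodes [0, 6, 1, 7, 14, 12, 10, 8, 11]; box-tests=9; leaf-entries=2; first=P8

== RESULT ==
2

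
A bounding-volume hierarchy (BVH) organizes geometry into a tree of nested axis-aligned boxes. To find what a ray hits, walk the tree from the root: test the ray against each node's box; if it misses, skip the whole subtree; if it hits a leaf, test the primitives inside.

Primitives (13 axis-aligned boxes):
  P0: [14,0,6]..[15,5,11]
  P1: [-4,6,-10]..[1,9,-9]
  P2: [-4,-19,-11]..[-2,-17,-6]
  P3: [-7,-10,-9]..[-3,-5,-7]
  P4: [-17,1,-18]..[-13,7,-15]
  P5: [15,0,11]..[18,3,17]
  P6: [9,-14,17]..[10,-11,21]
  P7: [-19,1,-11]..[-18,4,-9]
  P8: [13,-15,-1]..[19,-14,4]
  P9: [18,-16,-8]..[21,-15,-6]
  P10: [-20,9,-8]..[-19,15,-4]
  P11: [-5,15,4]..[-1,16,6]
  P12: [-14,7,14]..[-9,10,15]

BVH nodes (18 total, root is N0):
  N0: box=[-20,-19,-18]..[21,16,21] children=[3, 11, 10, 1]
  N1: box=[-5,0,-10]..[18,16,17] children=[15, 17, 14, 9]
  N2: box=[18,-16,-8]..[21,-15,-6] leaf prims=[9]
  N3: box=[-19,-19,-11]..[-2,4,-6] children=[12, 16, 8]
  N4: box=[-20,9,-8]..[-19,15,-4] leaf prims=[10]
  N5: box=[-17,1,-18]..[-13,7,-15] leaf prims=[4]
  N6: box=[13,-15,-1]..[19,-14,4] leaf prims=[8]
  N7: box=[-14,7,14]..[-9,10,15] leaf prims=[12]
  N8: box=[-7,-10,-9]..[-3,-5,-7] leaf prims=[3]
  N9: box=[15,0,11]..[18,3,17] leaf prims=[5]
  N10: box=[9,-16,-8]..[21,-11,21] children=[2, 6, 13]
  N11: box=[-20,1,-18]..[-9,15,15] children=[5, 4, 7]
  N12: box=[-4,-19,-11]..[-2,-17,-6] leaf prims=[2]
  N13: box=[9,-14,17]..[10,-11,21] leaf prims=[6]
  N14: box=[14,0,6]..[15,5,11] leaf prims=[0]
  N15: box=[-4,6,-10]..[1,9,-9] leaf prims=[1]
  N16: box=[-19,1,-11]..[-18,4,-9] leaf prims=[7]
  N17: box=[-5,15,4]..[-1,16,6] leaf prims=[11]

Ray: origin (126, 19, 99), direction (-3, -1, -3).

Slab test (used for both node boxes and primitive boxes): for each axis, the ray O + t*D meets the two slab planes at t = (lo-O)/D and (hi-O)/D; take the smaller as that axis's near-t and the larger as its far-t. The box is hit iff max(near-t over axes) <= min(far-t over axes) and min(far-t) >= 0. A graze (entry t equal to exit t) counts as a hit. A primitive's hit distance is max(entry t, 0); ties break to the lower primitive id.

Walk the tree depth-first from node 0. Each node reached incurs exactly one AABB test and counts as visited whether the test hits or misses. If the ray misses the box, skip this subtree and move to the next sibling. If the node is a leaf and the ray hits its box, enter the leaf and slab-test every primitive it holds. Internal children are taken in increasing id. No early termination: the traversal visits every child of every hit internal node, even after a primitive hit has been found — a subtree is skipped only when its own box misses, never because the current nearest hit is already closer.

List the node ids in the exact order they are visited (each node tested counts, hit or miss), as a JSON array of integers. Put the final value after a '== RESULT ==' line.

Trace the traversal:
N0 x:[35,146/3] y:[3,38] z:[26,39] -> hit [35,38], descend [1, 3, 10, 11]
  N1 x:[36,131/3] y:[3,19] z:[82/3,109/3] -> miss, prune
  N3 x:[128/3,145/3] y:[15,38] z:[35,110/3] -> miss, prune
  N10 x:[35,39] y:[30,35] z:[26,107/3] -> hit [35,35], descend [2, 6, 13]
    N2 x:[35,36] y:[34,35] z:[35,107/3] -> hit [35,35] leaf, test {P9@t=35}
    N6 x:[107/3,113/3] y:[33,34] z:[95/3,100/3] -> miss, prune
    N13 x:[116/3,39] y:[30,33] z:[26,82/3] -> miss, prune
  N11 x:[45,146/3] y:[4,18] z:[28,39] -> miss, prune

Visited [0, 1, 3, 10, 2, 6, 13, 11]. Tests: 8 box, 1 leaf. Nearest: P9.

== RESULT ==
[0, 1, 3, 10, 2, 6, 13, 11]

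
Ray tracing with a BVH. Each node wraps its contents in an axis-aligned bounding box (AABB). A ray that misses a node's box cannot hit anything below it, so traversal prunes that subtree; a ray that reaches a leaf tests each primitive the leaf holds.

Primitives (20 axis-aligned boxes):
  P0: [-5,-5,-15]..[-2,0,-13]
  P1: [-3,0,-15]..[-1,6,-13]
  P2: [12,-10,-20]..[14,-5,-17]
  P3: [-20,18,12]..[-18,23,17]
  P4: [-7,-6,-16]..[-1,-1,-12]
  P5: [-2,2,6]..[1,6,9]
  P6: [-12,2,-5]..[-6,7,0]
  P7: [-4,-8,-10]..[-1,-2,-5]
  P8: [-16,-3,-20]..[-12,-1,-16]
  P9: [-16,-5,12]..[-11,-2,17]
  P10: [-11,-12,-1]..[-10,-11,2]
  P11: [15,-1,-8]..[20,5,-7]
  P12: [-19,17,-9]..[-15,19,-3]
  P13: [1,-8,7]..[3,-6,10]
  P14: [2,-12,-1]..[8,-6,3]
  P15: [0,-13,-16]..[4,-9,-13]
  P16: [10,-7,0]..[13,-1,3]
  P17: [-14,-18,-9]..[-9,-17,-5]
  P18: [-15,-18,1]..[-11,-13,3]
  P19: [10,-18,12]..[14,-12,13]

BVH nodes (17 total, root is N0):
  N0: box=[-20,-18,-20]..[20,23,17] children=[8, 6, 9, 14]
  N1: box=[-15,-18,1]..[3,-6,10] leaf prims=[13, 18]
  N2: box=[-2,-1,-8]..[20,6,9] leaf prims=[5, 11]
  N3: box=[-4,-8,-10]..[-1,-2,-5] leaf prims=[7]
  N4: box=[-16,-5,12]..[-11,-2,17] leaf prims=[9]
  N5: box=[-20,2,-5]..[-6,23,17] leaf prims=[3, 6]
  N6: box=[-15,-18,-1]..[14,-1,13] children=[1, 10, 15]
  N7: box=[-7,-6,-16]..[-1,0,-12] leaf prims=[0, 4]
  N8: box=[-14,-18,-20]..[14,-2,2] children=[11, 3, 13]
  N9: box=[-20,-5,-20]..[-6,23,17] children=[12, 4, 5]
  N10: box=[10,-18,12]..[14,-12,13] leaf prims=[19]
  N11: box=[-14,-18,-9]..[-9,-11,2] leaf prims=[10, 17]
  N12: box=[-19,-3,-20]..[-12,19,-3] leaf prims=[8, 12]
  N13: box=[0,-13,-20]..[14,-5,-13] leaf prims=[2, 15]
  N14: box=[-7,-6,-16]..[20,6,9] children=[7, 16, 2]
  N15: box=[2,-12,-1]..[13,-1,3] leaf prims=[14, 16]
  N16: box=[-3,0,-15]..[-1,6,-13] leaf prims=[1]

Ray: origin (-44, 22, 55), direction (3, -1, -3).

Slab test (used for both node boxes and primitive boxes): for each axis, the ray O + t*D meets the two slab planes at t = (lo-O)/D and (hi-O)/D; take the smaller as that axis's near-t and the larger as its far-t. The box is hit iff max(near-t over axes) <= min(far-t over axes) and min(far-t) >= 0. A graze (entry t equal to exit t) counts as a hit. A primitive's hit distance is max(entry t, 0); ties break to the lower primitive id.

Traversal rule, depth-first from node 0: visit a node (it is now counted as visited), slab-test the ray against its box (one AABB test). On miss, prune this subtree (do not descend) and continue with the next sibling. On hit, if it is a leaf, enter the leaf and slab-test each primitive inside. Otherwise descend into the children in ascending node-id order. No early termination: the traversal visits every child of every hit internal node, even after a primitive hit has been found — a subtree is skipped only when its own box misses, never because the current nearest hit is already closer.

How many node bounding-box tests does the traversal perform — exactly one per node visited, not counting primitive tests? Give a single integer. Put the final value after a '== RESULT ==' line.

Traverse from the root:
N0 x:[8,64/3] y:[-1,40] z:[38/3,25] -> hit [38/3,64/3], descend [6, 8, 9, 14]
  N6 x:[29/3,58/3] y:[23,40] z:[14,56/3] -> miss, prune
  N8 x:[10,58/3] y:[24,40] z:[53/3,25] -> miss, prune
  N9 x:[8,38/3] y:[-1,27] z:[38/3,25] -> hit [38/3,38/3], descend [4, 5, 12]
    N4 x:[28/3,11] y:[24,27] z:[38/3,43/3] -> miss, prune
    N5 x:[8,38/3] y:[-1,20] z:[38/3,20] -> hit [38/3,38/3] leaf, test {P3(miss), P6(miss)}
    N12 x:[25/3,32/3] y:[3,25] z:[58/3,25] -> miss, prune
  N14 x:[37/3,64/3] y:[16,28] z:[46/3,71/3] -> hit [16,64/3], descend [2, 7, 16]
    N2 x:[14,64/3] y:[16,23] z:[46/3,21] -> hit [16,21] leaf, test {P5(miss), P11@t=62/3}
    N7 x:[37/3,43/3] y:[22,28] z:[67/3,71/3] -> miss, prune
    N16 x:[41/3,43/3] y:[16,22] z:[68/3,70/3] -> miss, prune

Visited [0, 6, 8, 9, 4, 5, 12, 14, 2, 7, 16]. Tests: 11 box, 2 leaf. Nearest: P11.

== RESULT ==
11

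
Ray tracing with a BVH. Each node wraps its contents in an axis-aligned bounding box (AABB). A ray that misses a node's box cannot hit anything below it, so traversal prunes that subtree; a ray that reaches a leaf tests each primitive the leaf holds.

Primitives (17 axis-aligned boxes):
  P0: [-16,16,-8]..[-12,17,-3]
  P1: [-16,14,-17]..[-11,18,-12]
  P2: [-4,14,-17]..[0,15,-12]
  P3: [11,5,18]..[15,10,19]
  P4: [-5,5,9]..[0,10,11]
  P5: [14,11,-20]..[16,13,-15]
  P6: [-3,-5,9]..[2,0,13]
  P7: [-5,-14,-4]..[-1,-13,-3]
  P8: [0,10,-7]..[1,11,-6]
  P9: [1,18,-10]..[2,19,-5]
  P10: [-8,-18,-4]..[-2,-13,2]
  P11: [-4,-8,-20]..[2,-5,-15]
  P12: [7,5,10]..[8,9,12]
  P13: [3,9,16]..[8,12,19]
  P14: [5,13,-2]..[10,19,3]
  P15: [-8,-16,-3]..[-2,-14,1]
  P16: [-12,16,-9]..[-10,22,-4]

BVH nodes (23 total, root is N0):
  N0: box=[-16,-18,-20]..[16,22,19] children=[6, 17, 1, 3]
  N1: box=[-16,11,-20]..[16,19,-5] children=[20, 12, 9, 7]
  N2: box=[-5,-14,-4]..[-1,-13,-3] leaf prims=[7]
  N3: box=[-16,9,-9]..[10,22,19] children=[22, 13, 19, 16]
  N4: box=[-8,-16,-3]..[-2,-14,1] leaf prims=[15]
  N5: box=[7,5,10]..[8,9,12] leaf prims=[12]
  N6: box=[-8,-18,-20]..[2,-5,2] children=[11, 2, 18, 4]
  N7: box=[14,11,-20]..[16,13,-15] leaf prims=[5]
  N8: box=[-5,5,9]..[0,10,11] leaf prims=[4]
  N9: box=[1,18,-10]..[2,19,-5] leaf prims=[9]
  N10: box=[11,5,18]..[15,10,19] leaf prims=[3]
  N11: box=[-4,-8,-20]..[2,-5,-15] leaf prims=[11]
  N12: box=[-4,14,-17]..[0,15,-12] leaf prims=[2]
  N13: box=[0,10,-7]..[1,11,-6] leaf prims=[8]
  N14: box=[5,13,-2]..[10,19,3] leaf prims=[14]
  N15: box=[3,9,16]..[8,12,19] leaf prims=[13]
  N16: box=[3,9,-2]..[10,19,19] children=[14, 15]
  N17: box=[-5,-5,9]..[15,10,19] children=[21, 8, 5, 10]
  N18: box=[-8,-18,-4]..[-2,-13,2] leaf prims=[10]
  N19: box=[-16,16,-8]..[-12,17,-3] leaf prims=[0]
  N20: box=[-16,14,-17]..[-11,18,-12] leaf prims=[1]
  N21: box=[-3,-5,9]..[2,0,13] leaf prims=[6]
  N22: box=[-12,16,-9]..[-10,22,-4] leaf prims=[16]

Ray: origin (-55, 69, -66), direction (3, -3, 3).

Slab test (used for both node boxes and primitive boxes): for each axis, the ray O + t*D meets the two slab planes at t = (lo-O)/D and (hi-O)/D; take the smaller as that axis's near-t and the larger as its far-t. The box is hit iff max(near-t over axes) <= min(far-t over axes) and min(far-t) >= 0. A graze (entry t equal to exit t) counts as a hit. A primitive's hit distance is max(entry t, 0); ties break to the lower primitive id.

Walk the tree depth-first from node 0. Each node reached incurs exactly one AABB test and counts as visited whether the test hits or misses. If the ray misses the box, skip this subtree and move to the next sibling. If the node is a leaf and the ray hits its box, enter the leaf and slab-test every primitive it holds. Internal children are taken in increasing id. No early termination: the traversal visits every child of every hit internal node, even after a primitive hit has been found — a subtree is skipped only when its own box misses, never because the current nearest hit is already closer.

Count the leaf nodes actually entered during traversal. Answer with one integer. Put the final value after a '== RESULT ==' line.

Walk:
N0 x:[13,71/3] y:[47/3,29] z:[46/3,85/3] -> hit [47/3,71/3], descend [1, 3, 6, 17]
  N1 x:[13,71/3] y:[50/3,58/3] z:[46/3,61/3] -> hit [50/3,58/3], descend [7, 9, 12, 20]
    N7 x:[23,71/3] y:[56/3,58/3] z:[46/3,17] -> miss, prune
    N9 x:[56/3,19] y:[50/3,17] z:[56/3,61/3] -> miss, prune
    N12 x:[17,55/3] y:[18,55/3] z:[49/3,18] -> hit [18,18] leaf, test {P2@t=18}
    N20 x:[13,44/3] y:[17,55/3] z:[49/3,18] -> miss, prune
  N3 x:[13,65/3] y:[47/3,20] z:[19,85/3] -> hit [19,20], descend [13, 16, 19, 22]
    N13 x:[55/3,56/3] y:[58/3,59/3] z:[59/3,20] -> miss, prune
    N16 x:[58/3,65/3] y:[50/3,20] z:[64/3,85/3] -> miss, prune
    N19 x:[13,43/3] y:[52/3,53/3] z:[58/3,21] -> miss, prune
    N22 x:[43/3,15] y:[47/3,53/3] z:[19,62/3] -> miss, prune
  N6 x:[47/3,19] y:[74/3,29] z:[46/3,68/3] -> miss, prune
  N17 x:[50/3,70/3] y:[59/3,74/3] z:[25,85/3] -> miss, prune

Visited [0, 1, 7, 9, 12, 20, 3, 13, 16, 19, 22, 6, 17]. Tests: 13 box, 1 leaf. Nearest: P2.

== RESULT ==
1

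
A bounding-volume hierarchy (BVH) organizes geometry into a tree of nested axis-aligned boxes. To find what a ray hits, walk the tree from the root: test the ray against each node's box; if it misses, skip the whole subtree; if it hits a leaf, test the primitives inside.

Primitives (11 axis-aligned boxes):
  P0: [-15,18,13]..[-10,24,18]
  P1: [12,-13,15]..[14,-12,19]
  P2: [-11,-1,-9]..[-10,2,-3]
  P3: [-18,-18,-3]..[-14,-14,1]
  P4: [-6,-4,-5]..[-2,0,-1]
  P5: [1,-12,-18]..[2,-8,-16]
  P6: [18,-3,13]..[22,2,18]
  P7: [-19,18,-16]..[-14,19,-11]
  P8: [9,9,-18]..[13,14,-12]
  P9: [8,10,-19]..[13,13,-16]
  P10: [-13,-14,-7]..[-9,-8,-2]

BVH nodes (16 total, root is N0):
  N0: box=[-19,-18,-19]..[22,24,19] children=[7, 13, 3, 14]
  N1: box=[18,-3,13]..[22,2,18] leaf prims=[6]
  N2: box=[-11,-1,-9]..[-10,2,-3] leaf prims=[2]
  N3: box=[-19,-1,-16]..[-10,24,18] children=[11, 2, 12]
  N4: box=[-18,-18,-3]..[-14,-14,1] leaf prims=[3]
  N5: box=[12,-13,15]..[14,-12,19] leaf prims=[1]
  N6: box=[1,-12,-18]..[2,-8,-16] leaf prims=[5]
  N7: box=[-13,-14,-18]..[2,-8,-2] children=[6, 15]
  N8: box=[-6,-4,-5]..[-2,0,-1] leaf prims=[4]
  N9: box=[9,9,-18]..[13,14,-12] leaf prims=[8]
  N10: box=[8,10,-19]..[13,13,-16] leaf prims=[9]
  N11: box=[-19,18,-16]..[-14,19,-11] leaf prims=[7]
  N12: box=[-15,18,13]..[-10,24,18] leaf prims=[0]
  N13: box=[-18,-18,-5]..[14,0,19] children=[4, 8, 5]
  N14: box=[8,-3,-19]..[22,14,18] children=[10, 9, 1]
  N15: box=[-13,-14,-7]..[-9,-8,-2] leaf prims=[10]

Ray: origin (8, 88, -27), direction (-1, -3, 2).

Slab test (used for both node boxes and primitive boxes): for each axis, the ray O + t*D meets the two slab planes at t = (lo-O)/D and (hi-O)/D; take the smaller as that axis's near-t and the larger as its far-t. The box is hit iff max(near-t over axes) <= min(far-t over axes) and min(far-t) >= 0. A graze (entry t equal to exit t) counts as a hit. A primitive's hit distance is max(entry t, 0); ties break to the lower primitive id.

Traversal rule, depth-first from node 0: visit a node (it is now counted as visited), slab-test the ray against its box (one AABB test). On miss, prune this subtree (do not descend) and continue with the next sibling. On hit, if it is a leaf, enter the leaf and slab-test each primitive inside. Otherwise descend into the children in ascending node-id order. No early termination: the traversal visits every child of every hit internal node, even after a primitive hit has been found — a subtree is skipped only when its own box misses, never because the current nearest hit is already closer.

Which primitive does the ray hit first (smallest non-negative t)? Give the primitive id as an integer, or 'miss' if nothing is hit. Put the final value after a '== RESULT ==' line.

Traverse from the root:
N0 x:[-14,27] y:[64/3,106/3] z:[4,23] -> hit [64/3,23], descend [3, 7, 13, 14]
  N3 x:[18,27] y:[64/3,89/3] z:[11/2,45/2] -> hit [64/3,45/2], descend [2, 11, 12]
    N2 x:[18,19] y:[86/3,89/3] z:[9,12] -> miss, prune
    N11 x:[22,27] y:[23,70/3] z:[11/2,8] -> miss, prune
    N12 x:[18,23] y:[64/3,70/3] z:[20,45/2] -> hit [64/3,45/2] leaf, test {P0@t=64/3}
  N7 x:[6,21] y:[32,34] z:[9/2,25/2] -> miss, prune
  N13 x:[-6,26] y:[88/3,106/3] z:[11,23] -> miss, prune
  N14 x:[-14,0] y:[74/3,91/3] z:[4,45/2] -> miss, prune

8 AABB tests over nodes [0, 3, 2, 11, 12, 7, 13, 14]; 1 leaf entered; closest P0.

== RESULT ==
0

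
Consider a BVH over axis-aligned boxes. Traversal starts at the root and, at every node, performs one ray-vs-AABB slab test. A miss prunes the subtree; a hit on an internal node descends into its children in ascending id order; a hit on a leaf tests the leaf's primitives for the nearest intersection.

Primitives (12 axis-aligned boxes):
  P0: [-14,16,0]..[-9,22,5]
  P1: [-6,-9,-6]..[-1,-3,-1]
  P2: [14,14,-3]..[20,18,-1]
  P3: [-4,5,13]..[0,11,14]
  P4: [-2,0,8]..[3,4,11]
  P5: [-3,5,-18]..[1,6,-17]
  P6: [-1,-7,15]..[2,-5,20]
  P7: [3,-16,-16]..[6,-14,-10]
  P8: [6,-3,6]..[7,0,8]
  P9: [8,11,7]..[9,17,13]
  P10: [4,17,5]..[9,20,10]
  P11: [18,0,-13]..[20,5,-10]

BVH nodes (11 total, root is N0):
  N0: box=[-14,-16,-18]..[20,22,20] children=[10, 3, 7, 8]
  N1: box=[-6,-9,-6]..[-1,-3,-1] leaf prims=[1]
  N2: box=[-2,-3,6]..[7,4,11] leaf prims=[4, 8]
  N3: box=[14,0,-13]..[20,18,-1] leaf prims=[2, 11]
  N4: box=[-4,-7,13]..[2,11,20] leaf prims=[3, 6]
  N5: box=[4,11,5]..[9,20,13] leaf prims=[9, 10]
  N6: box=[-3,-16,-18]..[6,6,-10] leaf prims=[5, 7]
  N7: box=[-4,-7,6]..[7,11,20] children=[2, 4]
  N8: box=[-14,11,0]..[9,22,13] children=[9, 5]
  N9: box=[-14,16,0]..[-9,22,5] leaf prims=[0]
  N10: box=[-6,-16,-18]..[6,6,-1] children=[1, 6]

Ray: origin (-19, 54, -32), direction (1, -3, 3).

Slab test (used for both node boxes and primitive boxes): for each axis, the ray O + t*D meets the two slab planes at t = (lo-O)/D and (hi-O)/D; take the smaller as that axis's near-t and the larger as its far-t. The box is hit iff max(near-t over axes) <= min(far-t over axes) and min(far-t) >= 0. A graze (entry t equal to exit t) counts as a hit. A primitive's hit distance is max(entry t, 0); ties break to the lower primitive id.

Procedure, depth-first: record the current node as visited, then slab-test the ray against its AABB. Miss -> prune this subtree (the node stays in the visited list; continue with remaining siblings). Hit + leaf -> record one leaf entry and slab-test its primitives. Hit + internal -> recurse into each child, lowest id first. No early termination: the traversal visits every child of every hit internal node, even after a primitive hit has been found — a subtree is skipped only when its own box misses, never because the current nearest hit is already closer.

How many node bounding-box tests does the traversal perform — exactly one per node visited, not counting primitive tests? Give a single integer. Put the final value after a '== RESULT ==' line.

Walk:
N0 x:[5,39] y:[32/3,70/3] z:[14/3,52/3] -> hit [32/3,52/3], descend [3, 7, 8, 10]
  N3 x:[33,39] y:[12,18] z:[19/3,31/3] -> miss, prune
  N7 x:[15,26] y:[43/3,61/3] z:[38/3,52/3] -> hit [15,52/3], descend [2, 4]
    N2 x:[17,26] y:[50/3,19] z:[38/3,43/3] -> miss, prune
    N4 x:[15,21] y:[43/3,61/3] z:[15,52/3] -> hit [15,52/3] leaf, test {P3@t=15, P6(miss)}
  N8 x:[5,28] y:[32/3,43/3] z:[32/3,15] -> hit [32/3,43/3], descend [5, 9]
    N5 x:[23,28] y:[34/3,43/3] z:[37/3,15] -> miss, prune
    N9 x:[5,10] y:[32/3,38/3] z:[32/3,37/3] -> miss, prune
  N10 x:[13,25] y:[16,70/3] z:[14/3,31/3] -> miss, prune

Summary -> nodes [0, 3, 7, 2, 4, 8, 5, 9, 10]; box-tests=9; leaf-entries=1; first=P3

== RESULT ==
9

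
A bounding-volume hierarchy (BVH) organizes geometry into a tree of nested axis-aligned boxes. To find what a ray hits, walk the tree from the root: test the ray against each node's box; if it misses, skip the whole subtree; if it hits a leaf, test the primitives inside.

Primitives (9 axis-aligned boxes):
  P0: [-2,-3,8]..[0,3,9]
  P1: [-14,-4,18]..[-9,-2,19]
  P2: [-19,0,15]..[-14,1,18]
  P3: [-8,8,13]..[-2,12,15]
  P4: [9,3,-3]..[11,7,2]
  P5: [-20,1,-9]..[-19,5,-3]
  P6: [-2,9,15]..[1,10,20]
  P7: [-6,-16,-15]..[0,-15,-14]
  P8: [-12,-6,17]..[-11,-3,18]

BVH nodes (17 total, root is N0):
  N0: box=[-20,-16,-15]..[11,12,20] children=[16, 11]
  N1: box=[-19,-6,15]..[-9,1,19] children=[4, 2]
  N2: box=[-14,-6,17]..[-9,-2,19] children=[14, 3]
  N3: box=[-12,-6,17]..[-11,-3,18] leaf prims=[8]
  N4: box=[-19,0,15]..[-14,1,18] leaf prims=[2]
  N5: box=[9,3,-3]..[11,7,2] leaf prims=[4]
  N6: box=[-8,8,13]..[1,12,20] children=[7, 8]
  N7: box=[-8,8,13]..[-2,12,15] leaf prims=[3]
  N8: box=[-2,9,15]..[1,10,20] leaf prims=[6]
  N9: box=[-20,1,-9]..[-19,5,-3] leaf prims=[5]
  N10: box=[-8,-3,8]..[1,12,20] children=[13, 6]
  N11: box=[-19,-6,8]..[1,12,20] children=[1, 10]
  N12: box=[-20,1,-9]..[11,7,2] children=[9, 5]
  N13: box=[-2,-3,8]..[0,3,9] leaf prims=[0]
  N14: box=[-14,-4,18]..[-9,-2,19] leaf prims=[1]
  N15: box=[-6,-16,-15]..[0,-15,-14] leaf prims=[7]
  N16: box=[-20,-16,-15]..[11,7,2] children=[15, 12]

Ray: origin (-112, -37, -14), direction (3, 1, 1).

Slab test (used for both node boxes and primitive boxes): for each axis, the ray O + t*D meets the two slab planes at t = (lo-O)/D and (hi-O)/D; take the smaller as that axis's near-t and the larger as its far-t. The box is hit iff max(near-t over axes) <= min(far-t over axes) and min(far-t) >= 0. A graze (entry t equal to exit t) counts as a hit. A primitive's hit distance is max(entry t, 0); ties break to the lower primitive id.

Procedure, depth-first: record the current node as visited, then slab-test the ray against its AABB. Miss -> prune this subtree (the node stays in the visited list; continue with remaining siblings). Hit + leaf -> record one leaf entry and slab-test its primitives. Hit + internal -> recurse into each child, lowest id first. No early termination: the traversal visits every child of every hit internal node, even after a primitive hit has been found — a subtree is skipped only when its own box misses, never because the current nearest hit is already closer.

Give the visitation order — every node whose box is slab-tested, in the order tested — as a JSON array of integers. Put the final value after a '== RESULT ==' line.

Trace the traversal:
N0 x:[92/3,41] y:[21,49] z:[-1,34] -> hit [92/3,34], descend [11, 16]
  N11 x:[31,113/3] y:[31,49] z:[22,34] -> hit [31,34], descend [1, 10]
    N1 x:[31,103/3] y:[31,38] z:[29,33] -> hit [31,33], descend [2, 4]
      N2 x:[98/3,103/3] y:[31,35] z:[31,33] -> hit [98/3,33], descend [3, 14]
        N3 x:[100/3,101/3] y:[31,34] z:[31,32] -> miss, prune
        N14 x:[98/3,103/3] y:[33,35] z:[32,33] -> hit [33,33] leaf, test {P1@t=33}
      N4 x:[31,98/3] y:[37,38] z:[29,32] -> miss, prune
    N10 x:[104/3,113/3] y:[34,49] z:[22,34] -> miss, prune
  N16 x:[92/3,41] y:[21,44] z:[-1,16] -> miss, prune

order=[0, 11, 1, 2, 3, 14, 4, 10, 16]  |boxes|=9  |leaves|=1  hit=P1

== RESULT ==
[0, 11, 1, 2, 3, 14, 4, 10, 16]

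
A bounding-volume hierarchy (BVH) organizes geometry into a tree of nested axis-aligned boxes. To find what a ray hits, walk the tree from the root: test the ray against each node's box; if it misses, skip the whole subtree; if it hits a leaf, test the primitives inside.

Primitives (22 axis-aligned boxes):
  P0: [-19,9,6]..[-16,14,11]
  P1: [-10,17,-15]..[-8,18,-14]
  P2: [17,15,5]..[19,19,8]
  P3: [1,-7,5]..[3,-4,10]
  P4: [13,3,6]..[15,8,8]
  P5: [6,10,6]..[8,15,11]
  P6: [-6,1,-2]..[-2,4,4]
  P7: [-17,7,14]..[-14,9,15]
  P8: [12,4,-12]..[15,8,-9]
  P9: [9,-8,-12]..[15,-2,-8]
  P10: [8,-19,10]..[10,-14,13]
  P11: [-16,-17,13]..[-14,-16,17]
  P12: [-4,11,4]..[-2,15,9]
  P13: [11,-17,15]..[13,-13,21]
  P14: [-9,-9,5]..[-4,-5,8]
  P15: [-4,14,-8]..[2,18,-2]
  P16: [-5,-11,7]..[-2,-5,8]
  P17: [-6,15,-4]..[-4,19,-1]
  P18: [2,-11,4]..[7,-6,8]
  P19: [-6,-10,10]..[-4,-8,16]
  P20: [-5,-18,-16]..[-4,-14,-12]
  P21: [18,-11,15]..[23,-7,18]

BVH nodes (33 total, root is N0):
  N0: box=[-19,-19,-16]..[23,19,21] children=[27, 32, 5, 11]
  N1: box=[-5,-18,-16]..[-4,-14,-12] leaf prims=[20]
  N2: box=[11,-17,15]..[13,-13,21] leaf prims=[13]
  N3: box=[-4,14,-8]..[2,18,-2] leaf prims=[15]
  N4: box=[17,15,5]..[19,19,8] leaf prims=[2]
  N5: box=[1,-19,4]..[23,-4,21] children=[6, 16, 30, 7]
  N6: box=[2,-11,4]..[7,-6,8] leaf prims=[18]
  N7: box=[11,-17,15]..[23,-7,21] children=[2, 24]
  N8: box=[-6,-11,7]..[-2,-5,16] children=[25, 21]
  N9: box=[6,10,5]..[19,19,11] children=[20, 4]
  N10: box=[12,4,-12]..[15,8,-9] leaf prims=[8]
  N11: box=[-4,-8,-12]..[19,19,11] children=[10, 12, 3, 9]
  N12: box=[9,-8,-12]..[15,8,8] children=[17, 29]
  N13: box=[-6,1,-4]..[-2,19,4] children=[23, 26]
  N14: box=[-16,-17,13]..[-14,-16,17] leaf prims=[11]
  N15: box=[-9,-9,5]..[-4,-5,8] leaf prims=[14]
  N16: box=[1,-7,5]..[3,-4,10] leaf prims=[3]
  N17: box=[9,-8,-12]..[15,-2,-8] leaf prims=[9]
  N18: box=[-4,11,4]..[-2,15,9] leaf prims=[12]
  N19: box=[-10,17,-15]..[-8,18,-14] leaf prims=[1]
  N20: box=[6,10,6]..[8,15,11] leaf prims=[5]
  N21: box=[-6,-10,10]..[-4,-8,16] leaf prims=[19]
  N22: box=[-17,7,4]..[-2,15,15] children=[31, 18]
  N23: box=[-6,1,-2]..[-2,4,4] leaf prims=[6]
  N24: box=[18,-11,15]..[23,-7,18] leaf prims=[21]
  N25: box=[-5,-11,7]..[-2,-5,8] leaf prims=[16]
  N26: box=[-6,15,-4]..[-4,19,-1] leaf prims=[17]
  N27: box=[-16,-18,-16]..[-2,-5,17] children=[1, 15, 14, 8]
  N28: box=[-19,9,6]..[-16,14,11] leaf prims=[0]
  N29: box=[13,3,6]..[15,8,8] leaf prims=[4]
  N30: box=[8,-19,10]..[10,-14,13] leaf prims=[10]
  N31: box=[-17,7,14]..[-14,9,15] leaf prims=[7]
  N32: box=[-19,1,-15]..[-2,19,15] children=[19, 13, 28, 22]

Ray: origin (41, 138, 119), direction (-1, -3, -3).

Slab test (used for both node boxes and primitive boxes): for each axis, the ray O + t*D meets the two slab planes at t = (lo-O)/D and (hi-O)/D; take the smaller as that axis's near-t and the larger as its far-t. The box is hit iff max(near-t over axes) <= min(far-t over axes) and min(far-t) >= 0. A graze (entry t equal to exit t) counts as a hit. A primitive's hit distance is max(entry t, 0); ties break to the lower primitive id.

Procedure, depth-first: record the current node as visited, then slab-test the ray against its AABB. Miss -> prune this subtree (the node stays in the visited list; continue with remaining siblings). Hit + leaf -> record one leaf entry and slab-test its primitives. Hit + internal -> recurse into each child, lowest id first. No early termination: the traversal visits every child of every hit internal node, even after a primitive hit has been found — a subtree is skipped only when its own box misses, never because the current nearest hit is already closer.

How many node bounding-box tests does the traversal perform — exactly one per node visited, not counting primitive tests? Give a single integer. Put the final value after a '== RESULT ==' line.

Traverse from the root:
N0 x:[18,60] y:[119/3,157/3] z:[98/3,45] -> hit [119/3,45], descend [5, 11, 27, 32]
  N5 x:[18,40] y:[142/3,157/3] z:[98/3,115/3] -> miss, prune
  N11 x:[22,45] y:[119/3,146/3] z:[36,131/3] -> hit [119/3,131/3], descend [3, 9, 10, 12]
    N3 x:[39,45] y:[40,124/3] z:[121/3,127/3] -> hit [121/3,124/3] leaf, test {P15@t=121/3}
    N9 x:[22,35] y:[119/3,128/3] z:[36,38] -> miss, prune
    N10 x:[26,29] y:[130/3,134/3] z:[128/3,131/3] -> miss, prune
    N12 x:[26,32] y:[130/3,146/3] z:[37,131/3] -> miss, prune
  N27 x:[43,57] y:[143/3,52] z:[34,45] -> miss, prune
  N32 x:[43,60] y:[119/3,137/3] z:[104/3,134/3] -> hit [43,134/3], descend [13, 19, 22, 28]
    N13 x:[43,47] y:[119/3,137/3] z:[115/3,41] -> miss, prune
    N19 x:[49,51] y:[40,121/3] z:[133/3,134/3] -> miss, prune
    N22 x:[43,58] y:[41,131/3] z:[104/3,115/3] -> miss, prune
    N28 x:[57,60] y:[124/3,43] z:[36,113/3] -> miss, prune

Visited [0, 5, 11, 3, 9, 10, 12, 27, 32, 13, 19, 22, 28]. Tests: 13 box, 1 leaf. Nearest: P15.

== RESULT ==
13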